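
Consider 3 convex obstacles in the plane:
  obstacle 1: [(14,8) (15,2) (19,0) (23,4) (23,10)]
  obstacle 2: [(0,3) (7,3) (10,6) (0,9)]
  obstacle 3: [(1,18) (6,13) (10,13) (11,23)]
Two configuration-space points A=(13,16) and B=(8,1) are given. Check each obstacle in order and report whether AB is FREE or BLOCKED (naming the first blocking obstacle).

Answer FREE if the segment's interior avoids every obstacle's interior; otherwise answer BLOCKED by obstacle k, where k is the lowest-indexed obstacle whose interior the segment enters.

BLOCKED by obstacle 2

Obstacle 1 [(14,8) (15,2) (19,0) (23,4) (23,10)]:
  edge (14,8)–(15,2): clear
  edge (15,2)–(19,0): clear
  edge (19,0)–(23,4): clear
  edge (23,4)–(23,10): clear
  edge (23,10)–(14,8): clear
  midpoint (21/2,17/2) outside
  → clear
Obstacle 2 [(0,3) (7,3) (10,6) (0,9)]:
  edge (0,3)–(7,3): clear
  edge (7,3)–(10,6): crosses AB
  edge (10,6)–(0,9): crosses AB
  edge (0,9)–(0,3): clear
  → BLOCKED
Obstacle 3 [(1,18) (6,13) (10,13) (11,23)]:
  edge (1,18)–(6,13): clear
  edge (6,13)–(10,13): clear
  edge (10,13)–(11,23): clear
  edge (11,23)–(1,18): clear
  midpoint (21/2,17/2) outside
  → clear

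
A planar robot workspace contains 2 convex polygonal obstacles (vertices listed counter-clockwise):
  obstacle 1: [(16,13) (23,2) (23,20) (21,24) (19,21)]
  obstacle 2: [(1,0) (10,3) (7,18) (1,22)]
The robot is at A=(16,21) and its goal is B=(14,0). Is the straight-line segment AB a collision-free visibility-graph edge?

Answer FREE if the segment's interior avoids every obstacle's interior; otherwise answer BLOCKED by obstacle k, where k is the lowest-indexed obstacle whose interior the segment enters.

Obstacle 1 [(16,13) (23,2) (23,20) (21,24) (19,21)]:
  edge (16,13)–(23,2): clear
  edge (23,2)–(23,20): clear
  edge (23,20)–(21,24): clear
  edge (21,24)–(19,21): clear
  edge (19,21)–(16,13): clear
  midpoint (15,21/2) outside
  → clear
Obstacle 2 [(1,0) (10,3) (7,18) (1,22)]:
  edge (1,0)–(10,3): clear
  edge (10,3)–(7,18): clear
  edge (7,18)–(1,22): clear
  edge (1,22)–(1,0): clear
  midpoint (15,21/2) outside
  → clear

FREE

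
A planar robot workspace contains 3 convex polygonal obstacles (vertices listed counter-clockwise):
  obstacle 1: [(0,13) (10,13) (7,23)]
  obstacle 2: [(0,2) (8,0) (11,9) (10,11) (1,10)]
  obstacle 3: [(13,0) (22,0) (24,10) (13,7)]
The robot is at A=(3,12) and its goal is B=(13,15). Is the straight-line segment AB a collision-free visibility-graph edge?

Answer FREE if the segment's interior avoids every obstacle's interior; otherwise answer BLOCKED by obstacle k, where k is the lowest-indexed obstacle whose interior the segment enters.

BLOCKED by obstacle 1

Obstacle 1 [(0,13) (10,13) (7,23)]:
  edge (0,13)–(10,13): crosses AB
  edge (10,13)–(7,23): crosses AB
  edge (7,23)–(0,13): clear
  → BLOCKED
Obstacle 2 [(0,2) (8,0) (11,9) (10,11) (1,10)]:
  edge (0,2)–(8,0): clear
  edge (8,0)–(11,9): clear
  edge (11,9)–(10,11): clear
  edge (10,11)–(1,10): clear
  edge (1,10)–(0,2): clear
  midpoint (8,27/2) outside
  → clear
Obstacle 3 [(13,0) (22,0) (24,10) (13,7)]:
  edge (13,0)–(22,0): clear
  edge (22,0)–(24,10): clear
  edge (24,10)–(13,7): clear
  edge (13,7)–(13,0): clear
  midpoint (8,27/2) outside
  → clear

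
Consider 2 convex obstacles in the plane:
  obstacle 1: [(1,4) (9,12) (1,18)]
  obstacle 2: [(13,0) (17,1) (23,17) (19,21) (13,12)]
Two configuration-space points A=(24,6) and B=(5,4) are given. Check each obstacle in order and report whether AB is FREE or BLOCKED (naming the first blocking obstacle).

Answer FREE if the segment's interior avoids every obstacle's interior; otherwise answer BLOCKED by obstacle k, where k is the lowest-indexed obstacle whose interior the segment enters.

Obstacle 1 [(1,4) (9,12) (1,18)]:
  edge (1,4)–(9,12): clear
  edge (9,12)–(1,18): clear
  edge (1,18)–(1,4): clear
  midpoint (29/2,5) outside
  → clear
Obstacle 2 [(13,0) (17,1) (23,17) (19,21) (13,12)]:
  edge (13,0)–(17,1): clear
  edge (17,1)–(23,17): crosses AB
  edge (23,17)–(19,21): clear
  edge (19,21)–(13,12): clear
  edge (13,12)–(13,0): crosses AB
  → BLOCKED

BLOCKED by obstacle 2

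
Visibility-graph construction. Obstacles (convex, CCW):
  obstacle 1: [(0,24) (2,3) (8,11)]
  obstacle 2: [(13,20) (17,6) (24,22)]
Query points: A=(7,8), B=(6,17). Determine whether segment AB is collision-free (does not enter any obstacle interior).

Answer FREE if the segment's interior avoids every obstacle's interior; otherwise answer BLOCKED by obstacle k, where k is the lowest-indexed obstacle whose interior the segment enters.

BLOCKED by obstacle 1

Obstacle 1 [(0,24) (2,3) (8,11)]:
  edge (0,24)–(2,3): clear
  edge (2,3)–(8,11): crosses AB
  edge (8,11)–(0,24): crosses AB
  → BLOCKED
Obstacle 2 [(13,20) (17,6) (24,22)]:
  edge (13,20)–(17,6): clear
  edge (17,6)–(24,22): clear
  edge (24,22)–(13,20): clear
  midpoint (13/2,25/2) outside
  → clear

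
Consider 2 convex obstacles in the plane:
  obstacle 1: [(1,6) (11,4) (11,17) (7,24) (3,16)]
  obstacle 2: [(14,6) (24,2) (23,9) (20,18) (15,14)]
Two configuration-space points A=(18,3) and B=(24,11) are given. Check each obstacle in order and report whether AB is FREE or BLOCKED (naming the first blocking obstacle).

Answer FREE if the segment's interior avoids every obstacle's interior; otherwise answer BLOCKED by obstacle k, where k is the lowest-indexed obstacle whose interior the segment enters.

BLOCKED by obstacle 2

Obstacle 1 [(1,6) (11,4) (11,17) (7,24) (3,16)]:
  edge (1,6)–(11,4): clear
  edge (11,4)–(11,17): clear
  edge (11,17)–(7,24): clear
  edge (7,24)–(3,16): clear
  edge (3,16)–(1,6): clear
  midpoint (21,7) outside
  → clear
Obstacle 2 [(14,6) (24,2) (23,9) (20,18) (15,14)]:
  edge (14,6)–(24,2): crosses AB
  edge (24,2)–(23,9): clear
  edge (23,9)–(20,18): crosses AB
  edge (20,18)–(15,14): clear
  edge (15,14)–(14,6): clear
  → BLOCKED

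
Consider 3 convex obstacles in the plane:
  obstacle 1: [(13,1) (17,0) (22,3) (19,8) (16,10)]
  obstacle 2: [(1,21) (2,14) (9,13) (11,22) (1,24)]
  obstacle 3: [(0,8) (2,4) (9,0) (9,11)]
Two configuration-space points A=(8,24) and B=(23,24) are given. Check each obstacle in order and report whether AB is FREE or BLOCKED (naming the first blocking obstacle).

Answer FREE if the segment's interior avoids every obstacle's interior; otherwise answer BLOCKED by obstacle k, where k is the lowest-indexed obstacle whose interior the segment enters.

Obstacle 1 [(13,1) (17,0) (22,3) (19,8) (16,10)]:
  edge (13,1)–(17,0): clear
  edge (17,0)–(22,3): clear
  edge (22,3)–(19,8): clear
  edge (19,8)–(16,10): clear
  edge (16,10)–(13,1): clear
  midpoint (31/2,24) outside
  → clear
Obstacle 2 [(1,21) (2,14) (9,13) (11,22) (1,24)]:
  edge (1,21)–(2,14): clear
  edge (2,14)–(9,13): clear
  edge (9,13)–(11,22): clear
  edge (11,22)–(1,24): clear
  edge (1,24)–(1,21): clear
  midpoint (31/2,24) outside
  → clear
Obstacle 3 [(0,8) (2,4) (9,0) (9,11)]:
  edge (0,8)–(2,4): clear
  edge (2,4)–(9,0): clear
  edge (9,0)–(9,11): clear
  edge (9,11)–(0,8): clear
  midpoint (31/2,24) outside
  → clear

FREE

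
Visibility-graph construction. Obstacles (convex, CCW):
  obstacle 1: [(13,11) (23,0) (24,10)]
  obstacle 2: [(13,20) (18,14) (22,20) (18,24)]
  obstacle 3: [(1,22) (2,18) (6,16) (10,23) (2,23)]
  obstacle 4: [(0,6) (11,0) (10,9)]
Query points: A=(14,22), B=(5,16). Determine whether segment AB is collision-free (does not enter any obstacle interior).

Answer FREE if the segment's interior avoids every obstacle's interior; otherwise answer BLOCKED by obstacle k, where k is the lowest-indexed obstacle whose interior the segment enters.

BLOCKED by obstacle 3

Obstacle 1 [(13,11) (23,0) (24,10)]:
  edge (13,11)–(23,0): clear
  edge (23,0)–(24,10): clear
  edge (24,10)–(13,11): clear
  midpoint (19/2,19) outside
  → clear
Obstacle 2 [(13,20) (18,14) (22,20) (18,24)]:
  edge (13,20)–(18,14): clear
  edge (18,14)–(22,20): clear
  edge (22,20)–(18,24): clear
  edge (18,24)–(13,20): clear
  midpoint (19/2,19) outside
  → clear
Obstacle 3 [(1,22) (2,18) (6,16) (10,23) (2,23)]:
  edge (1,22)–(2,18): clear
  edge (2,18)–(6,16): crosses AB
  edge (6,16)–(10,23): crosses AB
  edge (10,23)–(2,23): clear
  edge (2,23)–(1,22): clear
  → BLOCKED
Obstacle 4 [(0,6) (11,0) (10,9)]:
  edge (0,6)–(11,0): clear
  edge (11,0)–(10,9): clear
  edge (10,9)–(0,6): clear
  midpoint (19/2,19) outside
  → clear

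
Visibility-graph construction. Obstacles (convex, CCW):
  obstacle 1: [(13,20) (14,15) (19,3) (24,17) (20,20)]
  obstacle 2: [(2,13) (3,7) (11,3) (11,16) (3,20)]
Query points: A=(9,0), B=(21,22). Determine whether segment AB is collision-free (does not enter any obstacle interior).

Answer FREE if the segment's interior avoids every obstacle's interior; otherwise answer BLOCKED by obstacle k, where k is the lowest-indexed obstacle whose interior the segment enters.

BLOCKED by obstacle 1

Obstacle 1 [(13,20) (14,15) (19,3) (24,17) (20,20)]:
  edge (13,20)–(14,15): clear
  edge (14,15)–(19,3): crosses AB
  edge (19,3)–(24,17): clear
  edge (24,17)–(20,20): clear
  edge (20,20)–(13,20): crosses AB
  → BLOCKED
Obstacle 2 [(2,13) (3,7) (11,3) (11,16) (3,20)]:
  edge (2,13)–(3,7): clear
  edge (3,7)–(11,3): crosses AB
  edge (11,3)–(11,16): crosses AB
  edge (11,16)–(3,20): clear
  edge (3,20)–(2,13): clear
  → BLOCKED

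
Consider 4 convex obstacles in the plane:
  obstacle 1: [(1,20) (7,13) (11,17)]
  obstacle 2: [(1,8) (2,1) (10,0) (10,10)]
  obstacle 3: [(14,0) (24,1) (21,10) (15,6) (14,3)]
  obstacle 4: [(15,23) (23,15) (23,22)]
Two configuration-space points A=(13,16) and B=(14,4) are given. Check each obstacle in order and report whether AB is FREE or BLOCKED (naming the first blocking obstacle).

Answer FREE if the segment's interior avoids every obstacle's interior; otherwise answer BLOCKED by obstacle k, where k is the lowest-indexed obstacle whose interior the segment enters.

FREE

Obstacle 1 [(1,20) (7,13) (11,17)]:
  edge (1,20)–(7,13): clear
  edge (7,13)–(11,17): clear
  edge (11,17)–(1,20): clear
  midpoint (27/2,10) outside
  → clear
Obstacle 2 [(1,8) (2,1) (10,0) (10,10)]:
  edge (1,8)–(2,1): clear
  edge (2,1)–(10,0): clear
  edge (10,0)–(10,10): clear
  edge (10,10)–(1,8): clear
  midpoint (27/2,10) outside
  → clear
Obstacle 3 [(14,0) (24,1) (21,10) (15,6) (14,3)]:
  edge (14,0)–(24,1): clear
  edge (24,1)–(21,10): clear
  edge (21,10)–(15,6): clear
  edge (15,6)–(14,3): clear
  edge (14,3)–(14,0): clear
  midpoint (27/2,10) outside
  → clear
Obstacle 4 [(15,23) (23,15) (23,22)]:
  edge (15,23)–(23,15): clear
  edge (23,15)–(23,22): clear
  edge (23,22)–(15,23): clear
  midpoint (27/2,10) outside
  → clear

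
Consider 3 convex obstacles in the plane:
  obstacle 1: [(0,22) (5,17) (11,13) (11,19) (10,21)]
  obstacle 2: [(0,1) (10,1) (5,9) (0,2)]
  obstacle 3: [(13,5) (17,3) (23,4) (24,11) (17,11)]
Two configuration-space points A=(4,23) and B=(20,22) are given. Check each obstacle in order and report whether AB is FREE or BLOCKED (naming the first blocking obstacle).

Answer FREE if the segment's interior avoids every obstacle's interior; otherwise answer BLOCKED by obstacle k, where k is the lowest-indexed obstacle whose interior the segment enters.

FREE

Obstacle 1 [(0,22) (5,17) (11,13) (11,19) (10,21)]:
  edge (0,22)–(5,17): clear
  edge (5,17)–(11,13): clear
  edge (11,13)–(11,19): clear
  edge (11,19)–(10,21): clear
  edge (10,21)–(0,22): clear
  midpoint (12,45/2) outside
  → clear
Obstacle 2 [(0,1) (10,1) (5,9) (0,2)]:
  edge (0,1)–(10,1): clear
  edge (10,1)–(5,9): clear
  edge (5,9)–(0,2): clear
  edge (0,2)–(0,1): clear
  midpoint (12,45/2) outside
  → clear
Obstacle 3 [(13,5) (17,3) (23,4) (24,11) (17,11)]:
  edge (13,5)–(17,3): clear
  edge (17,3)–(23,4): clear
  edge (23,4)–(24,11): clear
  edge (24,11)–(17,11): clear
  edge (17,11)–(13,5): clear
  midpoint (12,45/2) outside
  → clear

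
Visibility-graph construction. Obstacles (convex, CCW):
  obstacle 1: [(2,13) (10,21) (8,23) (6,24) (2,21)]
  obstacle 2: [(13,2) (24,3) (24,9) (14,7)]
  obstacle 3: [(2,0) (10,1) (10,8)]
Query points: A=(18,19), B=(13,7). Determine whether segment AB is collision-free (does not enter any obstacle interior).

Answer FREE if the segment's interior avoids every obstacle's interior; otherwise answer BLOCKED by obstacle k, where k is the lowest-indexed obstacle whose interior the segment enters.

FREE

Obstacle 1 [(2,13) (10,21) (8,23) (6,24) (2,21)]:
  edge (2,13)–(10,21): clear
  edge (10,21)–(8,23): clear
  edge (8,23)–(6,24): clear
  edge (6,24)–(2,21): clear
  edge (2,21)–(2,13): clear
  midpoint (31/2,13) outside
  → clear
Obstacle 2 [(13,2) (24,3) (24,9) (14,7)]:
  edge (13,2)–(24,3): clear
  edge (24,3)–(24,9): clear
  edge (24,9)–(14,7): clear
  edge (14,7)–(13,2): clear
  midpoint (31/2,13) outside
  → clear
Obstacle 3 [(2,0) (10,1) (10,8)]:
  edge (2,0)–(10,1): clear
  edge (10,1)–(10,8): clear
  edge (10,8)–(2,0): clear
  midpoint (31/2,13) outside
  → clear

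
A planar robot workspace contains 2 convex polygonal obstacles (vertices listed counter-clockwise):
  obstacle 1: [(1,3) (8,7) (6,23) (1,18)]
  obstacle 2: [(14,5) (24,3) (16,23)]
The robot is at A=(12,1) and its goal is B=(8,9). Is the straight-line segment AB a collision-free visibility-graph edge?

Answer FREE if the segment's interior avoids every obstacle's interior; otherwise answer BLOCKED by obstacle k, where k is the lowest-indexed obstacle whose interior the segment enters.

FREE

Obstacle 1 [(1,3) (8,7) (6,23) (1,18)]:
  edge (1,3)–(8,7): clear
  edge (8,7)–(6,23): clear
  edge (6,23)–(1,18): clear
  edge (1,18)–(1,3): clear
  midpoint (10,5) outside
  → clear
Obstacle 2 [(14,5) (24,3) (16,23)]:
  edge (14,5)–(24,3): clear
  edge (24,3)–(16,23): clear
  edge (16,23)–(14,5): clear
  midpoint (10,5) outside
  → clear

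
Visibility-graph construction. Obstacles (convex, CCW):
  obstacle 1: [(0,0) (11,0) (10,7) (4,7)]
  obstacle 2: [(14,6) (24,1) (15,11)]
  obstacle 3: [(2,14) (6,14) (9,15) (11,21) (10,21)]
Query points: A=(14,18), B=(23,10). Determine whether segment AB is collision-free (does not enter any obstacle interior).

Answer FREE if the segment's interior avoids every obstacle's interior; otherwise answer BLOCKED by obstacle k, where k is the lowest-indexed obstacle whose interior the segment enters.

FREE

Obstacle 1 [(0,0) (11,0) (10,7) (4,7)]:
  edge (0,0)–(11,0): clear
  edge (11,0)–(10,7): clear
  edge (10,7)–(4,7): clear
  edge (4,7)–(0,0): clear
  midpoint (37/2,14) outside
  → clear
Obstacle 2 [(14,6) (24,1) (15,11)]:
  edge (14,6)–(24,1): clear
  edge (24,1)–(15,11): clear
  edge (15,11)–(14,6): clear
  midpoint (37/2,14) outside
  → clear
Obstacle 3 [(2,14) (6,14) (9,15) (11,21) (10,21)]:
  edge (2,14)–(6,14): clear
  edge (6,14)–(9,15): clear
  edge (9,15)–(11,21): clear
  edge (11,21)–(10,21): clear
  edge (10,21)–(2,14): clear
  midpoint (37/2,14) outside
  → clear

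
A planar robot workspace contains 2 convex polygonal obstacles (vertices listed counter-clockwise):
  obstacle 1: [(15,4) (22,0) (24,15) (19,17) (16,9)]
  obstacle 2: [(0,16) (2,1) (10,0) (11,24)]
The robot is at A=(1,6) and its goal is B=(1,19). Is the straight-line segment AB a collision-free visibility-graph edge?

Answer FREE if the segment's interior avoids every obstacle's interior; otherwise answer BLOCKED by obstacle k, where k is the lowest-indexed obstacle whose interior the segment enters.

BLOCKED by obstacle 2

Obstacle 1 [(15,4) (22,0) (24,15) (19,17) (16,9)]:
  edge (15,4)–(22,0): clear
  edge (22,0)–(24,15): clear
  edge (24,15)–(19,17): clear
  edge (19,17)–(16,9): clear
  edge (16,9)–(15,4): clear
  midpoint (1,25/2) outside
  → clear
Obstacle 2 [(0,16) (2,1) (10,0) (11,24)]:
  edge (0,16)–(2,1): crosses AB
  edge (2,1)–(10,0): clear
  edge (10,0)–(11,24): clear
  edge (11,24)–(0,16): crosses AB
  → BLOCKED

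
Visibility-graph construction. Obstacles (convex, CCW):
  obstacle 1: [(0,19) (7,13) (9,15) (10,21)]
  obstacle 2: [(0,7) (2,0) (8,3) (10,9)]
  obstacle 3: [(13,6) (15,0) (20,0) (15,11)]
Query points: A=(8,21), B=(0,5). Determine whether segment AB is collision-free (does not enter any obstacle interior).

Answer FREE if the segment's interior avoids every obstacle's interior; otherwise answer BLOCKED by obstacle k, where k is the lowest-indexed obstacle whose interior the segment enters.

Obstacle 1 [(0,19) (7,13) (9,15) (10,21)]:
  edge (0,19)–(7,13): crosses AB
  edge (7,13)–(9,15): clear
  edge (9,15)–(10,21): clear
  edge (10,21)–(0,19): crosses AB
  → BLOCKED
Obstacle 2 [(0,7) (2,0) (8,3) (10,9)]:
  edge (0,7)–(2,0): crosses AB
  edge (2,0)–(8,3): clear
  edge (8,3)–(10,9): clear
  edge (10,9)–(0,7): crosses AB
  → BLOCKED
Obstacle 3 [(13,6) (15,0) (20,0) (15,11)]:
  edge (13,6)–(15,0): clear
  edge (15,0)–(20,0): clear
  edge (20,0)–(15,11): clear
  edge (15,11)–(13,6): clear
  midpoint (4,13) outside
  → clear

BLOCKED by obstacle 1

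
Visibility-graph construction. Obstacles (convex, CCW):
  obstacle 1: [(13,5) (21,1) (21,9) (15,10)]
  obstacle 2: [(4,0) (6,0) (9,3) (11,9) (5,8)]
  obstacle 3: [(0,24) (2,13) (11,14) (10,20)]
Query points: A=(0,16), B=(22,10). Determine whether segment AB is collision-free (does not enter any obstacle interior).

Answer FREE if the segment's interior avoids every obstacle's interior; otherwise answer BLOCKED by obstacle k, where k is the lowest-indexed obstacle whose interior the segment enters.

BLOCKED by obstacle 3

Obstacle 1 [(13,5) (21,1) (21,9) (15,10)]:
  edge (13,5)–(21,1): clear
  edge (21,1)–(21,9): clear
  edge (21,9)–(15,10): clear
  edge (15,10)–(13,5): clear
  midpoint (11,13) outside
  → clear
Obstacle 2 [(4,0) (6,0) (9,3) (11,9) (5,8)]:
  edge (4,0)–(6,0): clear
  edge (6,0)–(9,3): clear
  edge (9,3)–(11,9): clear
  edge (11,9)–(5,8): clear
  edge (5,8)–(4,0): clear
  midpoint (11,13) outside
  → clear
Obstacle 3 [(0,24) (2,13) (11,14) (10,20)]:
  edge (0,24)–(2,13): crosses AB
  edge (2,13)–(11,14): crosses AB
  edge (11,14)–(10,20): clear
  edge (10,20)–(0,24): clear
  → BLOCKED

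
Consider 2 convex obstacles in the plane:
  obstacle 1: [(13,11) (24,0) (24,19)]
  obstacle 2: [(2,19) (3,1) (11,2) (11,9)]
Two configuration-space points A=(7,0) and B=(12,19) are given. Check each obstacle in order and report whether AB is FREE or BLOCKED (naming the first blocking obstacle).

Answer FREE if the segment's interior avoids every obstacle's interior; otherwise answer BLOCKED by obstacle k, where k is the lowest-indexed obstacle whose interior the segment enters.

BLOCKED by obstacle 2

Obstacle 1 [(13,11) (24,0) (24,19)]:
  edge (13,11)–(24,0): clear
  edge (24,0)–(24,19): clear
  edge (24,19)–(13,11): clear
  midpoint (19/2,19/2) outside
  → clear
Obstacle 2 [(2,19) (3,1) (11,2) (11,9)]:
  edge (2,19)–(3,1): clear
  edge (3,1)–(11,2): crosses AB
  edge (11,2)–(11,9): clear
  edge (11,9)–(2,19): crosses AB
  → BLOCKED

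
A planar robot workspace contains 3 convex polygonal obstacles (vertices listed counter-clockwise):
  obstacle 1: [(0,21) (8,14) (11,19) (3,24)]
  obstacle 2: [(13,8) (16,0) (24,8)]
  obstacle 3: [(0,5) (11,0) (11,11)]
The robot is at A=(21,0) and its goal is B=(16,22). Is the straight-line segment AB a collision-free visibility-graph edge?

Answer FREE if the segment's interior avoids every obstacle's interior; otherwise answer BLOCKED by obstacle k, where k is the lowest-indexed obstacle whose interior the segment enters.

Obstacle 1 [(0,21) (8,14) (11,19) (3,24)]:
  edge (0,21)–(8,14): clear
  edge (8,14)–(11,19): clear
  edge (11,19)–(3,24): clear
  edge (3,24)–(0,21): clear
  midpoint (37/2,11) outside
  → clear
Obstacle 2 [(13,8) (16,0) (24,8)]:
  edge (13,8)–(16,0): clear
  edge (16,0)–(24,8): crosses AB
  edge (24,8)–(13,8): crosses AB
  → BLOCKED
Obstacle 3 [(0,5) (11,0) (11,11)]:
  edge (0,5)–(11,0): clear
  edge (11,0)–(11,11): clear
  edge (11,11)–(0,5): clear
  midpoint (37/2,11) outside
  → clear

BLOCKED by obstacle 2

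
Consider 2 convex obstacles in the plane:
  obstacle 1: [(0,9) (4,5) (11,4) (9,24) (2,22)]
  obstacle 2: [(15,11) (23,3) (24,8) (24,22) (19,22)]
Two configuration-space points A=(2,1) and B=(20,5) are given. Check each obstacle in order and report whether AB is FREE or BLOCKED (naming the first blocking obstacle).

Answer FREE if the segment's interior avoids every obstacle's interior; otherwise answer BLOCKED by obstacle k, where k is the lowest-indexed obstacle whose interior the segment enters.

Obstacle 1 [(0,9) (4,5) (11,4) (9,24) (2,22)]:
  edge (0,9)–(4,5): clear
  edge (4,5)–(11,4): clear
  edge (11,4)–(9,24): clear
  edge (9,24)–(2,22): clear
  edge (2,22)–(0,9): clear
  midpoint (11,3) outside
  → clear
Obstacle 2 [(15,11) (23,3) (24,8) (24,22) (19,22)]:
  edge (15,11)–(23,3): clear
  edge (23,3)–(24,8): clear
  edge (24,8)–(24,22): clear
  edge (24,22)–(19,22): clear
  edge (19,22)–(15,11): clear
  midpoint (11,3) outside
  → clear

FREE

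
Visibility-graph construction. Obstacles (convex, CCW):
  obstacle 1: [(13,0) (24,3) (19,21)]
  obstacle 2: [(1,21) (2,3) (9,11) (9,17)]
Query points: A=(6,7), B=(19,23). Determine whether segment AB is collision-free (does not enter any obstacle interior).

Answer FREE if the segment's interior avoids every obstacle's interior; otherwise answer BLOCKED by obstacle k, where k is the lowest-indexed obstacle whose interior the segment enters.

FREE

Obstacle 1 [(13,0) (24,3) (19,21)]:
  edge (13,0)–(24,3): clear
  edge (24,3)–(19,21): clear
  edge (19,21)–(13,0): clear
  midpoint (25/2,15) outside
  → clear
Obstacle 2 [(1,21) (2,3) (9,11) (9,17)]:
  edge (1,21)–(2,3): clear
  edge (2,3)–(9,11): clear
  edge (9,11)–(9,17): clear
  edge (9,17)–(1,21): clear
  midpoint (25/2,15) outside
  → clear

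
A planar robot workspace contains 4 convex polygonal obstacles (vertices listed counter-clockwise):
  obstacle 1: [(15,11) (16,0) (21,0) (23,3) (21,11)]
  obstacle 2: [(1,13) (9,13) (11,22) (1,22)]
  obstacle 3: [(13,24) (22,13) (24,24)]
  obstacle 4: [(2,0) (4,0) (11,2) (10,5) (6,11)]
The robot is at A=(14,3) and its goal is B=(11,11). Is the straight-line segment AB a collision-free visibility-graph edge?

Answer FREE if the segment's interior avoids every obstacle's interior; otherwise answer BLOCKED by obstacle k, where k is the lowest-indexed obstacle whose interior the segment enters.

FREE

Obstacle 1 [(15,11) (16,0) (21,0) (23,3) (21,11)]:
  edge (15,11)–(16,0): clear
  edge (16,0)–(21,0): clear
  edge (21,0)–(23,3): clear
  edge (23,3)–(21,11): clear
  edge (21,11)–(15,11): clear
  midpoint (25/2,7) outside
  → clear
Obstacle 2 [(1,13) (9,13) (11,22) (1,22)]:
  edge (1,13)–(9,13): clear
  edge (9,13)–(11,22): clear
  edge (11,22)–(1,22): clear
  edge (1,22)–(1,13): clear
  midpoint (25/2,7) outside
  → clear
Obstacle 3 [(13,24) (22,13) (24,24)]:
  edge (13,24)–(22,13): clear
  edge (22,13)–(24,24): clear
  edge (24,24)–(13,24): clear
  midpoint (25/2,7) outside
  → clear
Obstacle 4 [(2,0) (4,0) (11,2) (10,5) (6,11)]:
  edge (2,0)–(4,0): clear
  edge (4,0)–(11,2): clear
  edge (11,2)–(10,5): clear
  edge (10,5)–(6,11): clear
  edge (6,11)–(2,0): clear
  midpoint (25/2,7) outside
  → clear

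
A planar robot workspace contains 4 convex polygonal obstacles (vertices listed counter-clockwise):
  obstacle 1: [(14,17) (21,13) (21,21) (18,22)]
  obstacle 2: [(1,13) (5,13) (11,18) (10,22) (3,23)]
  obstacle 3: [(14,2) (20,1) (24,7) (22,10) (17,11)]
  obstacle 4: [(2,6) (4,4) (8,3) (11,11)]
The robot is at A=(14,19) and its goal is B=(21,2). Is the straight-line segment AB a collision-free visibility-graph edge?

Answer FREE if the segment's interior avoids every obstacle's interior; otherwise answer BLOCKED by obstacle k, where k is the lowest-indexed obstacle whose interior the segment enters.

BLOCKED by obstacle 1

Obstacle 1 [(14,17) (21,13) (21,21) (18,22)]:
  edge (14,17)–(21,13): crosses AB
  edge (21,13)–(21,21): clear
  edge (21,21)–(18,22): clear
  edge (18,22)–(14,17): crosses AB
  → BLOCKED
Obstacle 2 [(1,13) (5,13) (11,18) (10,22) (3,23)]:
  edge (1,13)–(5,13): clear
  edge (5,13)–(11,18): clear
  edge (11,18)–(10,22): clear
  edge (10,22)–(3,23): clear
  edge (3,23)–(1,13): clear
  midpoint (35/2,21/2) outside
  → clear
Obstacle 3 [(14,2) (20,1) (24,7) (22,10) (17,11)]:
  edge (14,2)–(20,1): clear
  edge (20,1)–(24,7): crosses AB
  edge (24,7)–(22,10): clear
  edge (22,10)–(17,11): crosses AB
  edge (17,11)–(14,2): clear
  → BLOCKED
Obstacle 4 [(2,6) (4,4) (8,3) (11,11)]:
  edge (2,6)–(4,4): clear
  edge (4,4)–(8,3): clear
  edge (8,3)–(11,11): clear
  edge (11,11)–(2,6): clear
  midpoint (35/2,21/2) outside
  → clear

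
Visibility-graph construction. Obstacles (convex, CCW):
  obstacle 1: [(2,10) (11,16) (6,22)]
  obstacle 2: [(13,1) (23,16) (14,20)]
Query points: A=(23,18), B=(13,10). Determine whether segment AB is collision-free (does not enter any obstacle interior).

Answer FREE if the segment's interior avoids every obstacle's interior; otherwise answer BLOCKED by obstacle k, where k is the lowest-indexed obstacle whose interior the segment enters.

Obstacle 1 [(2,10) (11,16) (6,22)]:
  edge (2,10)–(11,16): clear
  edge (11,16)–(6,22): clear
  edge (6,22)–(2,10): clear
  midpoint (18,14) outside
  → clear
Obstacle 2 [(13,1) (23,16) (14,20)]:
  edge (13,1)–(23,16): clear
  edge (23,16)–(14,20): crosses AB
  edge (14,20)–(13,1): crosses AB
  → BLOCKED

BLOCKED by obstacle 2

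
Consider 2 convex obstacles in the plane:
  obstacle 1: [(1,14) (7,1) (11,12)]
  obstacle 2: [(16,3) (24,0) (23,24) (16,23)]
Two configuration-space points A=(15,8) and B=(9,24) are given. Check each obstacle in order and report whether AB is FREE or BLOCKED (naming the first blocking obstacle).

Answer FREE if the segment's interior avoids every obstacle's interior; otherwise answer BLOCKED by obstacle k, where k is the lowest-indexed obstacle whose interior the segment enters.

Obstacle 1 [(1,14) (7,1) (11,12)]:
  edge (1,14)–(7,1): clear
  edge (7,1)–(11,12): clear
  edge (11,12)–(1,14): clear
  midpoint (12,16) outside
  → clear
Obstacle 2 [(16,3) (24,0) (23,24) (16,23)]:
  edge (16,3)–(24,0): clear
  edge (24,0)–(23,24): clear
  edge (23,24)–(16,23): clear
  edge (16,23)–(16,3): clear
  midpoint (12,16) outside
  → clear

FREE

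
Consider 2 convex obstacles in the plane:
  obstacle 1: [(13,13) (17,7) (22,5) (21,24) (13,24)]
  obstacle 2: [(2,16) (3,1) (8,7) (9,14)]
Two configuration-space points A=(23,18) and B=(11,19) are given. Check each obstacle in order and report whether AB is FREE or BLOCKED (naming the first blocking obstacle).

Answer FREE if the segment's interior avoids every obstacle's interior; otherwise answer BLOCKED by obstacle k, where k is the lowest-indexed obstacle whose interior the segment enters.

Obstacle 1 [(13,13) (17,7) (22,5) (21,24) (13,24)]:
  edge (13,13)–(17,7): clear
  edge (17,7)–(22,5): clear
  edge (22,5)–(21,24): crosses AB
  edge (21,24)–(13,24): clear
  edge (13,24)–(13,13): crosses AB
  → BLOCKED
Obstacle 2 [(2,16) (3,1) (8,7) (9,14)]:
  edge (2,16)–(3,1): clear
  edge (3,1)–(8,7): clear
  edge (8,7)–(9,14): clear
  edge (9,14)–(2,16): clear
  midpoint (17,37/2) outside
  → clear

BLOCKED by obstacle 1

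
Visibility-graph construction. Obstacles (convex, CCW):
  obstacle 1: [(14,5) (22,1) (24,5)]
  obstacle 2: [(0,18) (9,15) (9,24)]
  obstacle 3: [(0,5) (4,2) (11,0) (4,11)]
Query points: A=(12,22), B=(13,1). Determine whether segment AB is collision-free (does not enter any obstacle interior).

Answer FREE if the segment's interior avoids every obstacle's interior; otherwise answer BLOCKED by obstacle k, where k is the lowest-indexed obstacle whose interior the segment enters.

Obstacle 1 [(14,5) (22,1) (24,5)]:
  edge (14,5)–(22,1): clear
  edge (22,1)–(24,5): clear
  edge (24,5)–(14,5): clear
  midpoint (25/2,23/2) outside
  → clear
Obstacle 2 [(0,18) (9,15) (9,24)]:
  edge (0,18)–(9,15): clear
  edge (9,15)–(9,24): clear
  edge (9,24)–(0,18): clear
  midpoint (25/2,23/2) outside
  → clear
Obstacle 3 [(0,5) (4,2) (11,0) (4,11)]:
  edge (0,5)–(4,2): clear
  edge (4,2)–(11,0): clear
  edge (11,0)–(4,11): clear
  edge (4,11)–(0,5): clear
  midpoint (25/2,23/2) outside
  → clear

FREE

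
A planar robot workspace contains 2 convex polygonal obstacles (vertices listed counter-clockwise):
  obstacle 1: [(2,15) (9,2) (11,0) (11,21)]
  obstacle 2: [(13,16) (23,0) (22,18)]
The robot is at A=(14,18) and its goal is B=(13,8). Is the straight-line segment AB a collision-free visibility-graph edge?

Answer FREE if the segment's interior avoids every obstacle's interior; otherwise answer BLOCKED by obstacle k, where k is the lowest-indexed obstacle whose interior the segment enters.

BLOCKED by obstacle 2

Obstacle 1 [(2,15) (9,2) (11,0) (11,21)]:
  edge (2,15)–(9,2): clear
  edge (9,2)–(11,0): clear
  edge (11,0)–(11,21): clear
  edge (11,21)–(2,15): clear
  midpoint (27/2,13) outside
  → clear
Obstacle 2 [(13,16) (23,0) (22,18)]:
  edge (13,16)–(23,0): crosses AB
  edge (23,0)–(22,18): clear
  edge (22,18)–(13,16): crosses AB
  → BLOCKED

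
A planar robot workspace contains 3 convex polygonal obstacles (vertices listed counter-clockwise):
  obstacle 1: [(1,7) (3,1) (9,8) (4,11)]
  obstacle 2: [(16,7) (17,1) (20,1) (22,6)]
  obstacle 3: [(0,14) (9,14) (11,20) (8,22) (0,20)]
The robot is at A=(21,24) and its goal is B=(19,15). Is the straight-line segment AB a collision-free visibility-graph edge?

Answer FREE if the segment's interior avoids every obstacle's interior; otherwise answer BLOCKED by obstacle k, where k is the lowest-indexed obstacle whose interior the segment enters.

FREE

Obstacle 1 [(1,7) (3,1) (9,8) (4,11)]:
  edge (1,7)–(3,1): clear
  edge (3,1)–(9,8): clear
  edge (9,8)–(4,11): clear
  edge (4,11)–(1,7): clear
  midpoint (20,39/2) outside
  → clear
Obstacle 2 [(16,7) (17,1) (20,1) (22,6)]:
  edge (16,7)–(17,1): clear
  edge (17,1)–(20,1): clear
  edge (20,1)–(22,6): clear
  edge (22,6)–(16,7): clear
  midpoint (20,39/2) outside
  → clear
Obstacle 3 [(0,14) (9,14) (11,20) (8,22) (0,20)]:
  edge (0,14)–(9,14): clear
  edge (9,14)–(11,20): clear
  edge (11,20)–(8,22): clear
  edge (8,22)–(0,20): clear
  edge (0,20)–(0,14): clear
  midpoint (20,39/2) outside
  → clear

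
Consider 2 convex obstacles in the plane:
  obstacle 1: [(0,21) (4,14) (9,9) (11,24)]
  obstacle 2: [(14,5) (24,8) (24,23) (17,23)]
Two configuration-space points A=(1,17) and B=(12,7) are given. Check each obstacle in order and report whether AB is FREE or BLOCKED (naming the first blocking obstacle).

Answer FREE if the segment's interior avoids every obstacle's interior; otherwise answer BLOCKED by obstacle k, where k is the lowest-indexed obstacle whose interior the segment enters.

BLOCKED by obstacle 1

Obstacle 1 [(0,21) (4,14) (9,9) (11,24)]:
  edge (0,21)–(4,14): crosses AB
  edge (4,14)–(9,9): clear
  edge (9,9)–(11,24): crosses AB
  edge (11,24)–(0,21): clear
  → BLOCKED
Obstacle 2 [(14,5) (24,8) (24,23) (17,23)]:
  edge (14,5)–(24,8): clear
  edge (24,8)–(24,23): clear
  edge (24,23)–(17,23): clear
  edge (17,23)–(14,5): clear
  midpoint (13/2,12) outside
  → clear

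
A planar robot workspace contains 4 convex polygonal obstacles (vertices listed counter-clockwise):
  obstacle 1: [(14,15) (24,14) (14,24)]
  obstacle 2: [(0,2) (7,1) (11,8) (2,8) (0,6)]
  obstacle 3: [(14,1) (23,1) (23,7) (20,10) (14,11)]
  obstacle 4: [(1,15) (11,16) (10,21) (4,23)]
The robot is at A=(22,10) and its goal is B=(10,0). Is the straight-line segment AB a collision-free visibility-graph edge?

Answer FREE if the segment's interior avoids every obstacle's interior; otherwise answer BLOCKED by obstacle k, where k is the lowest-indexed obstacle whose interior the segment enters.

BLOCKED by obstacle 3

Obstacle 1 [(14,15) (24,14) (14,24)]:
  edge (14,15)–(24,14): clear
  edge (24,14)–(14,24): clear
  edge (14,24)–(14,15): clear
  midpoint (16,5) outside
  → clear
Obstacle 2 [(0,2) (7,1) (11,8) (2,8) (0,6)]:
  edge (0,2)–(7,1): clear
  edge (7,1)–(11,8): clear
  edge (11,8)–(2,8): clear
  edge (2,8)–(0,6): clear
  edge (0,6)–(0,2): clear
  midpoint (16,5) outside
  → clear
Obstacle 3 [(14,1) (23,1) (23,7) (20,10) (14,11)]:
  edge (14,1)–(23,1): clear
  edge (23,1)–(23,7): clear
  edge (23,7)–(20,10): crosses AB
  edge (20,10)–(14,11): clear
  edge (14,11)–(14,1): crosses AB
  → BLOCKED
Obstacle 4 [(1,15) (11,16) (10,21) (4,23)]:
  edge (1,15)–(11,16): clear
  edge (11,16)–(10,21): clear
  edge (10,21)–(4,23): clear
  edge (4,23)–(1,15): clear
  midpoint (16,5) outside
  → clear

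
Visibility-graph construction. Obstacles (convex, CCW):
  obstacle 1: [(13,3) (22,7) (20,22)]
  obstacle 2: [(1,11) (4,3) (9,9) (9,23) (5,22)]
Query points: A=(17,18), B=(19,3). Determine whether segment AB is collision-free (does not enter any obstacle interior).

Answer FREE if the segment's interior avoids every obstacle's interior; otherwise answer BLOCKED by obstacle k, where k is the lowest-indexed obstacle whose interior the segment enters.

Obstacle 1 [(13,3) (22,7) (20,22)]:
  edge (13,3)–(22,7): crosses AB
  edge (22,7)–(20,22): clear
  edge (20,22)–(13,3): crosses AB
  → BLOCKED
Obstacle 2 [(1,11) (4,3) (9,9) (9,23) (5,22)]:
  edge (1,11)–(4,3): clear
  edge (4,3)–(9,9): clear
  edge (9,9)–(9,23): clear
  edge (9,23)–(5,22): clear
  edge (5,22)–(1,11): clear
  midpoint (18,21/2) outside
  → clear

BLOCKED by obstacle 1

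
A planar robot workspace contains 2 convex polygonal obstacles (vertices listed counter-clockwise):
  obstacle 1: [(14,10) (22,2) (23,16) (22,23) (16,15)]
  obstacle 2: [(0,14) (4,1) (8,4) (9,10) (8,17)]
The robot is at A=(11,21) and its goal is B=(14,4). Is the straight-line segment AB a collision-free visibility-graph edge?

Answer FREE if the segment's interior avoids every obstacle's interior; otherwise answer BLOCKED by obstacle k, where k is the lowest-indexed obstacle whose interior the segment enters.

Obstacle 1 [(14,10) (22,2) (23,16) (22,23) (16,15)]:
  edge (14,10)–(22,2): clear
  edge (22,2)–(23,16): clear
  edge (23,16)–(22,23): clear
  edge (22,23)–(16,15): clear
  edge (16,15)–(14,10): clear
  midpoint (25/2,25/2) outside
  → clear
Obstacle 2 [(0,14) (4,1) (8,4) (9,10) (8,17)]:
  edge (0,14)–(4,1): clear
  edge (4,1)–(8,4): clear
  edge (8,4)–(9,10): clear
  edge (9,10)–(8,17): clear
  edge (8,17)–(0,14): clear
  midpoint (25/2,25/2) outside
  → clear

FREE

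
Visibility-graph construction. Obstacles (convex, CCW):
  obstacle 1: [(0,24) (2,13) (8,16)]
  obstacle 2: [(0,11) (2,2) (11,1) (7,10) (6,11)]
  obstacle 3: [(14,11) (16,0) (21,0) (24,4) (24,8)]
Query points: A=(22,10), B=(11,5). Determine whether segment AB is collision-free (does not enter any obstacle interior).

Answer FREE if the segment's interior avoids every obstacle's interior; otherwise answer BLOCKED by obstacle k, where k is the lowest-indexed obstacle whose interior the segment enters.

Obstacle 1 [(0,24) (2,13) (8,16)]:
  edge (0,24)–(2,13): clear
  edge (2,13)–(8,16): clear
  edge (8,16)–(0,24): clear
  midpoint (33/2,15/2) outside
  → clear
Obstacle 2 [(0,11) (2,2) (11,1) (7,10) (6,11)]:
  edge (0,11)–(2,2): clear
  edge (2,2)–(11,1): clear
  edge (11,1)–(7,10): clear
  edge (7,10)–(6,11): clear
  edge (6,11)–(0,11): clear
  midpoint (33/2,15/2) outside
  → clear
Obstacle 3 [(14,11) (16,0) (21,0) (24,4) (24,8)]:
  edge (14,11)–(16,0): crosses AB
  edge (16,0)–(21,0): clear
  edge (21,0)–(24,4): clear
  edge (24,4)–(24,8): clear
  edge (24,8)–(14,11): crosses AB
  → BLOCKED

BLOCKED by obstacle 3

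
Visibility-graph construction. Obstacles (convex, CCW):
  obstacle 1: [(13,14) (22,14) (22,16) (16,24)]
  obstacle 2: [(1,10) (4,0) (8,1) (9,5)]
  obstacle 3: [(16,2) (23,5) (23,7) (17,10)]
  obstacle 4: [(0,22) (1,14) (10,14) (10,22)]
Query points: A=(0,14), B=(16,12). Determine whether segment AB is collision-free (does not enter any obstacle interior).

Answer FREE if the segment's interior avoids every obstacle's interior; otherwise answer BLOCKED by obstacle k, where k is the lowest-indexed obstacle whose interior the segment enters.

Obstacle 1 [(13,14) (22,14) (22,16) (16,24)]:
  edge (13,14)–(22,14): clear
  edge (22,14)–(22,16): clear
  edge (22,16)–(16,24): clear
  edge (16,24)–(13,14): clear
  midpoint (8,13) outside
  → clear
Obstacle 2 [(1,10) (4,0) (8,1) (9,5)]:
  edge (1,10)–(4,0): clear
  edge (4,0)–(8,1): clear
  edge (8,1)–(9,5): clear
  edge (9,5)–(1,10): clear
  midpoint (8,13) outside
  → clear
Obstacle 3 [(16,2) (23,5) (23,7) (17,10)]:
  edge (16,2)–(23,5): clear
  edge (23,5)–(23,7): clear
  edge (23,7)–(17,10): clear
  edge (17,10)–(16,2): clear
  midpoint (8,13) outside
  → clear
Obstacle 4 [(0,22) (1,14) (10,14) (10,22)]:
  edge (0,22)–(1,14): clear
  edge (1,14)–(10,14): clear
  edge (10,14)–(10,22): clear
  edge (10,22)–(0,22): clear
  midpoint (8,13) outside
  → clear

FREE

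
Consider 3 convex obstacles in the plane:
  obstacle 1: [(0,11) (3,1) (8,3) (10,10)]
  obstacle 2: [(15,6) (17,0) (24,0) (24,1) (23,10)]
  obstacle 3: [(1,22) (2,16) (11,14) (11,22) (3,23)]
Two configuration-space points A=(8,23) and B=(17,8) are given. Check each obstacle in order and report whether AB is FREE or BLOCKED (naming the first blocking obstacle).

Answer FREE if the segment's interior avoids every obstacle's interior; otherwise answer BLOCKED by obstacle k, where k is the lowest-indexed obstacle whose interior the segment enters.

Obstacle 1 [(0,11) (3,1) (8,3) (10,10)]:
  edge (0,11)–(3,1): clear
  edge (3,1)–(8,3): clear
  edge (8,3)–(10,10): clear
  edge (10,10)–(0,11): clear
  midpoint (25/2,31/2) outside
  → clear
Obstacle 2 [(15,6) (17,0) (24,0) (24,1) (23,10)]:
  edge (15,6)–(17,0): clear
  edge (17,0)–(24,0): clear
  edge (24,0)–(24,1): clear
  edge (24,1)–(23,10): clear
  edge (23,10)–(15,6): clear
  midpoint (25/2,31/2) outside
  → clear
Obstacle 3 [(1,22) (2,16) (11,14) (11,22) (3,23)]:
  edge (1,22)–(2,16): clear
  edge (2,16)–(11,14): clear
  edge (11,14)–(11,22): crosses AB
  edge (11,22)–(3,23): crosses AB
  edge (3,23)–(1,22): clear
  → BLOCKED

BLOCKED by obstacle 3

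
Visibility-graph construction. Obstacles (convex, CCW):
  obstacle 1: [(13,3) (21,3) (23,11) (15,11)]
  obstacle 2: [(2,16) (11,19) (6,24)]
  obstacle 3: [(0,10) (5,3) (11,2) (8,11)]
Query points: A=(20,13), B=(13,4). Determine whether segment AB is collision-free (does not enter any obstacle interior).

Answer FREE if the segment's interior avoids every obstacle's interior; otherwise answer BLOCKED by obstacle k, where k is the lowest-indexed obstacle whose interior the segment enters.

Obstacle 1 [(13,3) (21,3) (23,11) (15,11)]:
  edge (13,3)–(21,3): clear
  edge (21,3)–(23,11): clear
  edge (23,11)–(15,11): crosses AB
  edge (15,11)–(13,3): crosses AB
  → BLOCKED
Obstacle 2 [(2,16) (11,19) (6,24)]:
  edge (2,16)–(11,19): clear
  edge (11,19)–(6,24): clear
  edge (6,24)–(2,16): clear
  midpoint (33/2,17/2) outside
  → clear
Obstacle 3 [(0,10) (5,3) (11,2) (8,11)]:
  edge (0,10)–(5,3): clear
  edge (5,3)–(11,2): clear
  edge (11,2)–(8,11): clear
  edge (8,11)–(0,10): clear
  midpoint (33/2,17/2) outside
  → clear

BLOCKED by obstacle 1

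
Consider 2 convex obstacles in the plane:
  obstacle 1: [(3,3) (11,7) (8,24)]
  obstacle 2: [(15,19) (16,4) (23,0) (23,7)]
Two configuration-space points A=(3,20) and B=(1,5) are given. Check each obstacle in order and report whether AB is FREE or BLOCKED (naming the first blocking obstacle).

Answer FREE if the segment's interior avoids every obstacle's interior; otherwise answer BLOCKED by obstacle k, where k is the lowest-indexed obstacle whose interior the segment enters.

Obstacle 1 [(3,3) (11,7) (8,24)]:
  edge (3,3)–(11,7): clear
  edge (11,7)–(8,24): clear
  edge (8,24)–(3,3): clear
  midpoint (2,25/2) outside
  → clear
Obstacle 2 [(15,19) (16,4) (23,0) (23,7)]:
  edge (15,19)–(16,4): clear
  edge (16,4)–(23,0): clear
  edge (23,0)–(23,7): clear
  edge (23,7)–(15,19): clear
  midpoint (2,25/2) outside
  → clear

FREE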